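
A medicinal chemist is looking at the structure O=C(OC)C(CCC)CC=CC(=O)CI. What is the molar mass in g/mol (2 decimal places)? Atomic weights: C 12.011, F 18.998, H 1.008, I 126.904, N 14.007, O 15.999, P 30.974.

First, the molecular formula is C11H17IO3 (counting implicit H from valence).
  C: 11 × 12.011 = 132.121
  H: 17 × 1.008 = 17.136
  I: 1 × 126.904 = 126.904
  O: 3 × 15.999 = 47.997
Sum: 11×12.011 + 17×1.008 + 1×126.904 + 3×15.999 = 324.158 → 324.16 g/mol.

324.16 g/mol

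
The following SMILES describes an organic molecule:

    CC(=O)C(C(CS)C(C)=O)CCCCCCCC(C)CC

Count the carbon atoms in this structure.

Count every carbon token in the SMILES (each C, including those in ring-closure positions and inside branches).
Carbon count: 18.

18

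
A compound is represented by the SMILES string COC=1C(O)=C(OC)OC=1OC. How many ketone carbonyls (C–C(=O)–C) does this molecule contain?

Scan the SMILES for the ketone motif — none present.
Groups that are present: 3 ether, 1 hydroxyl.

0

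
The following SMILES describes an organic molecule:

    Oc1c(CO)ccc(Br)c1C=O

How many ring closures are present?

In SMILES, each pair of matching ring-closure digits denotes one ring-closing bond; the number of such bonds equals the number of independent rings.
Ring-closure bonds here: 1.

1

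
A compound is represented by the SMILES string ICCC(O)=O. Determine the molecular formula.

C3H5IO2

Walk through each heavy atom and fill implicit hydrogens from standard valence (C 4, N 3, O 2, S 2, halogen 1):
  atom 1: I (halogen, monovalent) → 0 H
  atom 2: C, bond orders sum to 2 (valence 4) → 2 H
  atom 3: C, bond orders sum to 2 (valence 4) → 2 H
  atom 4: C, bond orders sum to 4 (valence 4) → 0 H
  atom 5: O, bond orders sum to 1 (valence 2) → 1 H
  atom 6: O, bond orders sum to 2 (valence 2) → 0 H
Totals → C:3, H:5, I:1, O:2.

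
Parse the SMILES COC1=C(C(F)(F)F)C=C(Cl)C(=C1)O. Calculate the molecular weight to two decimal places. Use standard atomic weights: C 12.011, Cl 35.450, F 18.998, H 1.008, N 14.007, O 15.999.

First, the molecular formula is C8H6ClF3O2 (counting implicit H from valence).
  C: 8 × 12.011 = 96.088
  Cl: 1 × 35.450 = 35.450
  F: 3 × 18.998 = 56.994
  H: 6 × 1.008 = 6.048
  O: 2 × 15.999 = 31.998
Sum: 8×12.011 + 1×35.450 + 3×18.998 + 6×1.008 + 2×15.999 = 226.578 → 226.58 g/mol.

226.58 g/mol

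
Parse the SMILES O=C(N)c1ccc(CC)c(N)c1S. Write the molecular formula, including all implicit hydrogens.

Walk through each heavy atom and fill implicit hydrogens from standard valence (C 4, N 3, O 2, S 2, halogen 1); for lowercase aromatic atoms, an aromatic c carries 1 H when it has two neighbours and 0 H with three, and aromatic n carries 0 H:
  atom 1: O, bond orders sum to 2 (valence 2) → 0 H
  atom 2: C, bond orders sum to 4 (valence 4) → 0 H
  atom 3: N, bond orders sum to 1 (valence 3) → 2 H
  atom 4: aromatic c, 3 neighbours → 0 H
  atom 5: aromatic c, 2 neighbours → 1 H
  atom 6: aromatic c, 2 neighbours → 1 H
  atom 7: aromatic c, 3 neighbours → 0 H
  atom 8: C, bond orders sum to 2 (valence 4) → 2 H
  atom 9: C, bond orders sum to 1 (valence 4) → 3 H
  atom 10: aromatic c, 3 neighbours → 0 H
  atom 11: N, bond orders sum to 1 (valence 3) → 2 H
  atom 12: aromatic c, 3 neighbours → 0 H
  atom 13: S, bond orders sum to 1 (valence 2) → 1 H
Totals → C:9, H:12, N:2, O:1, S:1.
In Hill order: C9H12N2OS.

C9H12N2OS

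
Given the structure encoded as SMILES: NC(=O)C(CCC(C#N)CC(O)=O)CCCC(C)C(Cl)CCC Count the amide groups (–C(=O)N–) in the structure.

1

The amide motif appears at heavy-atom position 2 in the SMILES.
Other groups present: 1 carboxylic acid, 1 nitrile.
Amide count: 1.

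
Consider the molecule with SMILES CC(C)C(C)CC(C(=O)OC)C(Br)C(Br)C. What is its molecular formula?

C12H22Br2O2

Walk through each heavy atom and fill implicit hydrogens from standard valence (C 4, N 3, O 2, S 2, halogen 1):
  atom 1: C, bond orders sum to 1 (valence 4) → 3 H
  atom 2: C, bond orders sum to 3 (valence 4) → 1 H
  atom 3: C, bond orders sum to 1 (valence 4) → 3 H
  atom 4: C, bond orders sum to 3 (valence 4) → 1 H
  atom 5: C, bond orders sum to 1 (valence 4) → 3 H
  atom 6: C, bond orders sum to 2 (valence 4) → 2 H
  atom 7: C, bond orders sum to 3 (valence 4) → 1 H
  atom 8: C, bond orders sum to 4 (valence 4) → 0 H
  atom 9: O, bond orders sum to 2 (valence 2) → 0 H
  atom 10: O, bond orders sum to 2 (valence 2) → 0 H
  atom 11: C, bond orders sum to 1 (valence 4) → 3 H
  atom 12: C, bond orders sum to 3 (valence 4) → 1 H
  atom 13: Br (halogen, monovalent) → 0 H
  atom 14: C, bond orders sum to 3 (valence 4) → 1 H
  atom 15: Br (halogen, monovalent) → 0 H
  atom 16: C, bond orders sum to 1 (valence 4) → 3 H
Totals → C:12, H:22, Br:2, O:2.
In Hill order: C12H22Br2O2.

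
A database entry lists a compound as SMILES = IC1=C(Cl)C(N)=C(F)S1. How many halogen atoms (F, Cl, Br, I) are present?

3

Halogen atoms appear at heavy-atom positions 1, 4, 8 (1×Cl, 1×F, 1×I).
Other groups present: 1 primary amine.
Halogen count: 3.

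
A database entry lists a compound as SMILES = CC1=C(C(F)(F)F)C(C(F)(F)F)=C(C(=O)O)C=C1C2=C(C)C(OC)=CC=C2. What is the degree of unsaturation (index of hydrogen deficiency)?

9

Degree of unsaturation = (number of rings) + (number of π bonds).
Ring closures in the SMILES: 2.
π bonds: 7 double bonds (each 1 DoU) → 7 DoU from unsaturation.
Total DoU = 2 + 7 = 9.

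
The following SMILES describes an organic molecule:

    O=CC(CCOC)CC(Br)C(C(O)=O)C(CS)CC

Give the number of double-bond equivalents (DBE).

2

Degree of unsaturation = (number of rings) + (number of π bonds).
Ring closures in the SMILES: 0.
π bonds: 2 double bonds (each 1 DoU) → 2 DoU from unsaturation.
Total DoU = 0 + 2 = 2.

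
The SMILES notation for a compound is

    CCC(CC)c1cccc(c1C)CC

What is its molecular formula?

C14H22

Walk through each heavy atom and fill implicit hydrogens from standard valence (C 4, N 3, O 2, S 2, halogen 1); for lowercase aromatic atoms, an aromatic c carries 1 H when it has two neighbours and 0 H with three, and aromatic n carries 0 H:
  atom 1: C, bond orders sum to 1 (valence 4) → 3 H
  atom 2: C, bond orders sum to 2 (valence 4) → 2 H
  atom 3: C, bond orders sum to 3 (valence 4) → 1 H
  atom 4: C, bond orders sum to 2 (valence 4) → 2 H
  atom 5: C, bond orders sum to 1 (valence 4) → 3 H
  atom 6: aromatic c, 3 neighbours → 0 H
  atom 7: aromatic c, 2 neighbours → 1 H
  atom 8: aromatic c, 2 neighbours → 1 H
  atom 9: aromatic c, 2 neighbours → 1 H
  atom 10: aromatic c, 3 neighbours → 0 H
  atom 11: aromatic c, 3 neighbours → 0 H
  atom 12: C, bond orders sum to 1 (valence 4) → 3 H
  atom 13: C, bond orders sum to 2 (valence 4) → 2 H
  atom 14: C, bond orders sum to 1 (valence 4) → 3 H
Totals → C:14, H:22.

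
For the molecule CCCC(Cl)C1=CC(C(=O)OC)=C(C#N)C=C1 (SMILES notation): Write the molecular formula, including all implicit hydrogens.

C13H14ClNO2

Walk through each heavy atom and fill implicit hydrogens from standard valence (C 4, N 3, O 2, S 2, halogen 1):
  atom 1: C, bond orders sum to 1 (valence 4) → 3 H
  atom 2: C, bond orders sum to 2 (valence 4) → 2 H
  atom 3: C, bond orders sum to 2 (valence 4) → 2 H
  atom 4: C, bond orders sum to 3 (valence 4) → 1 H
  atom 5: Cl (halogen, monovalent) → 0 H
  atom 6: C, bond orders sum to 4 (valence 4) → 0 H
  atom 7: C, bond orders sum to 3 (valence 4) → 1 H
  atom 8: C, bond orders sum to 4 (valence 4) → 0 H
  atom 9: C, bond orders sum to 4 (valence 4) → 0 H
  atom 10: O, bond orders sum to 2 (valence 2) → 0 H
  atom 11: O, bond orders sum to 2 (valence 2) → 0 H
  atom 12: C, bond orders sum to 1 (valence 4) → 3 H
  atom 13: C, bond orders sum to 4 (valence 4) → 0 H
  atom 14: C, bond orders sum to 4 (valence 4) → 0 H
  atom 15: N, bond orders sum to 3 (valence 3) → 0 H
  atom 16: C, bond orders sum to 3 (valence 4) → 1 H
  atom 17: C, bond orders sum to 3 (valence 4) → 1 H
Totals → C:13, H:14, Cl:1, N:1, O:2.
In Hill order: C13H14ClNO2.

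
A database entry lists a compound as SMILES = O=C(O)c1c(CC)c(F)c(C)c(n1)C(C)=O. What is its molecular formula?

C11H12FNO3

Walk through each heavy atom and fill implicit hydrogens from standard valence (C 4, N 3, O 2, S 2, halogen 1); for lowercase aromatic atoms, an aromatic c carries 1 H when it has two neighbours and 0 H with three, and aromatic n carries 0 H:
  atom 1: O, bond orders sum to 2 (valence 2) → 0 H
  atom 2: C, bond orders sum to 4 (valence 4) → 0 H
  atom 3: O, bond orders sum to 1 (valence 2) → 1 H
  atom 4: aromatic c, 3 neighbours → 0 H
  atom 5: aromatic c, 3 neighbours → 0 H
  atom 6: C, bond orders sum to 2 (valence 4) → 2 H
  atom 7: C, bond orders sum to 1 (valence 4) → 3 H
  atom 8: aromatic c, 3 neighbours → 0 H
  atom 9: F (halogen, monovalent) → 0 H
  atom 10: aromatic c, 3 neighbours → 0 H
  atom 11: C, bond orders sum to 1 (valence 4) → 3 H
  atom 12: aromatic c, 3 neighbours → 0 H
  atom 13: aromatic n, 2 neighbours → 0 H
  atom 14: C, bond orders sum to 4 (valence 4) → 0 H
  atom 15: C, bond orders sum to 1 (valence 4) → 3 H
  atom 16: O, bond orders sum to 2 (valence 2) → 0 H
Totals → C:11, H:12, F:1, N:1, O:3.
In Hill order: C11H12FNO3.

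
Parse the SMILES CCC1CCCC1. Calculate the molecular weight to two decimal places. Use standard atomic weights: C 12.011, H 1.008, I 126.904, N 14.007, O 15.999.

98.19 g/mol

First, the molecular formula is C7H14 (counting implicit H from valence).
  C: 7 × 12.011 = 84.077
  H: 14 × 1.008 = 14.112
Sum: 7×12.011 + 14×1.008 = 98.189 → 98.19 g/mol.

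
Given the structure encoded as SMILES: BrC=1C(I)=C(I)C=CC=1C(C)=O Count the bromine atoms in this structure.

Scan the SMILES for Br atoms (remember two-letter symbols like Cl and Br are single atoms).
Bromine count: 1.

1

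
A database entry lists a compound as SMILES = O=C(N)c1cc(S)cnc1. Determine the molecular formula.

Walk through each heavy atom and fill implicit hydrogens from standard valence (C 4, N 3, O 2, S 2, halogen 1); for lowercase aromatic atoms, an aromatic c carries 1 H when it has two neighbours and 0 H with three, and aromatic n carries 0 H:
  atom 1: O, bond orders sum to 2 (valence 2) → 0 H
  atom 2: C, bond orders sum to 4 (valence 4) → 0 H
  atom 3: N, bond orders sum to 1 (valence 3) → 2 H
  atom 4: aromatic c, 3 neighbours → 0 H
  atom 5: aromatic c, 2 neighbours → 1 H
  atom 6: aromatic c, 3 neighbours → 0 H
  atom 7: S, bond orders sum to 1 (valence 2) → 1 H
  atom 8: aromatic c, 2 neighbours → 1 H
  atom 9: aromatic n, 2 neighbours → 0 H
  atom 10: aromatic c, 2 neighbours → 1 H
Totals → C:6, H:6, N:2, O:1, S:1.
In Hill order: C6H6N2OS.

C6H6N2OS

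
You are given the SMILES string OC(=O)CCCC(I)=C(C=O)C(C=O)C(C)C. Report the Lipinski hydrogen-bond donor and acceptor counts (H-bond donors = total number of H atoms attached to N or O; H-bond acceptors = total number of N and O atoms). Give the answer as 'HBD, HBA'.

1, 4

Donors: find every N or O and count the H atoms it carries.
  atom 1 (O): bond orders sum to 1 → 1 H
  atom 3 (O): bond orders sum to 2 → 0 H
  atom 11 (O): bond orders sum to 2 → 0 H
  atom 14 (O): bond orders sum to 2 → 0 H
Lipinski HBD = 1.
Acceptors: N atoms = 0, O atoms = 4 → HBA = 4.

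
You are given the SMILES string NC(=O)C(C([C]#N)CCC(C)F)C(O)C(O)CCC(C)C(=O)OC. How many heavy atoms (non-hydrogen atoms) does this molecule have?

Every atom symbol written in the SMILES (organic subset) is one heavy atom; implicit H are not written.
Heavy atoms by element → C:16, F:1, N:2, O:5.
Total: 24.

24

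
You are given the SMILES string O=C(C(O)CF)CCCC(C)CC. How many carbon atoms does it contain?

Count every carbon token in the SMILES (each C, including those in ring-closure positions and inside branches).
Carbon count: 10.

10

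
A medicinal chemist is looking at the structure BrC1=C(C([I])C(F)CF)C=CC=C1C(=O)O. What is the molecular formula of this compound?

C10H8BrF2IO2

Walk through each heavy atom and fill implicit hydrogens from standard valence (C 4, N 3, O 2, S 2, halogen 1):
  atom 1: Br (halogen, monovalent) → 0 H
  atom 2: C, bond orders sum to 4 (valence 4) → 0 H
  atom 3: C, bond orders sum to 4 (valence 4) → 0 H
  atom 4: C, bond orders sum to 3 (valence 4) → 1 H
  atom 5: I with explicit H count 0
  atom 6: C, bond orders sum to 3 (valence 4) → 1 H
  atom 7: F (halogen, monovalent) → 0 H
  atom 8: C, bond orders sum to 2 (valence 4) → 2 H
  atom 9: F (halogen, monovalent) → 0 H
  atom 10: C, bond orders sum to 3 (valence 4) → 1 H
  atom 11: C, bond orders sum to 3 (valence 4) → 1 H
  atom 12: C, bond orders sum to 3 (valence 4) → 1 H
  atom 13: C, bond orders sum to 4 (valence 4) → 0 H
  atom 14: C, bond orders sum to 4 (valence 4) → 0 H
  atom 15: O, bond orders sum to 2 (valence 2) → 0 H
  atom 16: O, bond orders sum to 1 (valence 2) → 1 H
Totals → C:10, H:8, Br:1, F:2, I:1, O:2.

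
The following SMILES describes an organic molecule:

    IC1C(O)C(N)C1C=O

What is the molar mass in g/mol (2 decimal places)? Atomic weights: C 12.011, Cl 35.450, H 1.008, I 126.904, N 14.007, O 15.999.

First, the molecular formula is C5H8INO2 (counting implicit H from valence).
  C: 5 × 12.011 = 60.055
  H: 8 × 1.008 = 8.064
  I: 1 × 126.904 = 126.904
  N: 1 × 14.007 = 14.007
  O: 2 × 15.999 = 31.998
Sum: 5×12.011 + 8×1.008 + 1×126.904 + 1×14.007 + 2×15.999 = 241.028 → 241.03 g/mol.

241.03 g/mol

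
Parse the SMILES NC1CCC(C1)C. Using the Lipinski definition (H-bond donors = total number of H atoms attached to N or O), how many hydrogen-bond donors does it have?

2

Donors: find every N or O and count the H atoms it carries.
  atom 1 (N): bond orders sum to 1 → 2 H
Lipinski HBD = 2.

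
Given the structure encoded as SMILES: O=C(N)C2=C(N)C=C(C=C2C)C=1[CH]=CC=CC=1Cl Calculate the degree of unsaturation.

9

Degree of unsaturation = (number of rings) + (number of π bonds).
Ring closures in the SMILES: 2.
π bonds: 7 double bonds (each 1 DoU) → 7 DoU from unsaturation.
Total DoU = 2 + 7 = 9.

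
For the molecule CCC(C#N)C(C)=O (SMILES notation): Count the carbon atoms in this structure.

6

Count every carbon token in the SMILES (each C, including those in ring-closure positions and inside branches).
Carbon count: 6.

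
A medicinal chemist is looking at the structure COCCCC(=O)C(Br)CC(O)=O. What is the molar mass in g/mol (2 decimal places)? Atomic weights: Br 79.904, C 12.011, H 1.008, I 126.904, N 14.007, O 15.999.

First, the molecular formula is C8H13BrO4 (counting implicit H from valence).
  Br: 1 × 79.904 = 79.904
  C: 8 × 12.011 = 96.088
  H: 13 × 1.008 = 13.104
  O: 4 × 15.999 = 63.996
Sum: 1×79.904 + 8×12.011 + 13×1.008 + 4×15.999 = 253.092 → 253.09 g/mol.

253.09 g/mol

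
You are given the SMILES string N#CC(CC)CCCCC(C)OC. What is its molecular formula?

Walk through each heavy atom and fill implicit hydrogens from standard valence (C 4, N 3, O 2, S 2, halogen 1):
  atom 1: N, bond orders sum to 3 (valence 3) → 0 H
  atom 2: C, bond orders sum to 4 (valence 4) → 0 H
  atom 3: C, bond orders sum to 3 (valence 4) → 1 H
  atom 4: C, bond orders sum to 2 (valence 4) → 2 H
  atom 5: C, bond orders sum to 1 (valence 4) → 3 H
  atom 6: C, bond orders sum to 2 (valence 4) → 2 H
  atom 7: C, bond orders sum to 2 (valence 4) → 2 H
  atom 8: C, bond orders sum to 2 (valence 4) → 2 H
  atom 9: C, bond orders sum to 2 (valence 4) → 2 H
  atom 10: C, bond orders sum to 3 (valence 4) → 1 H
  atom 11: C, bond orders sum to 1 (valence 4) → 3 H
  atom 12: O, bond orders sum to 2 (valence 2) → 0 H
  atom 13: C, bond orders sum to 1 (valence 4) → 3 H
Totals → C:11, H:21, N:1, O:1.
In Hill order: C11H21NO.

C11H21NO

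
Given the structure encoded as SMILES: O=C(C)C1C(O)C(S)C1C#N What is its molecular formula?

Walk through each heavy atom and fill implicit hydrogens from standard valence (C 4, N 3, O 2, S 2, halogen 1):
  atom 1: O, bond orders sum to 2 (valence 2) → 0 H
  atom 2: C, bond orders sum to 4 (valence 4) → 0 H
  atom 3: C, bond orders sum to 1 (valence 4) → 3 H
  atom 4: C, bond orders sum to 3 (valence 4) → 1 H
  atom 5: C, bond orders sum to 3 (valence 4) → 1 H
  atom 6: O, bond orders sum to 1 (valence 2) → 1 H
  atom 7: C, bond orders sum to 3 (valence 4) → 1 H
  atom 8: S, bond orders sum to 1 (valence 2) → 1 H
  atom 9: C, bond orders sum to 3 (valence 4) → 1 H
  atom 10: C, bond orders sum to 4 (valence 4) → 0 H
  atom 11: N, bond orders sum to 3 (valence 3) → 0 H
Totals → C:7, H:9, N:1, O:2, S:1.

C7H9NO2S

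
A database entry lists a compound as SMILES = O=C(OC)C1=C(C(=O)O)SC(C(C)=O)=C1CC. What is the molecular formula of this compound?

C11H12O5S

Walk through each heavy atom and fill implicit hydrogens from standard valence (C 4, N 3, O 2, S 2, halogen 1):
  atom 1: O, bond orders sum to 2 (valence 2) → 0 H
  atom 2: C, bond orders sum to 4 (valence 4) → 0 H
  atom 3: O, bond orders sum to 2 (valence 2) → 0 H
  atom 4: C, bond orders sum to 1 (valence 4) → 3 H
  atom 5: C, bond orders sum to 4 (valence 4) → 0 H
  atom 6: C, bond orders sum to 4 (valence 4) → 0 H
  atom 7: C, bond orders sum to 4 (valence 4) → 0 H
  atom 8: O, bond orders sum to 2 (valence 2) → 0 H
  atom 9: O, bond orders sum to 1 (valence 2) → 1 H
  atom 10: S, bond orders sum to 2 (valence 2) → 0 H
  atom 11: C, bond orders sum to 4 (valence 4) → 0 H
  atom 12: C, bond orders sum to 4 (valence 4) → 0 H
  atom 13: C, bond orders sum to 1 (valence 4) → 3 H
  atom 14: O, bond orders sum to 2 (valence 2) → 0 H
  atom 15: C, bond orders sum to 4 (valence 4) → 0 H
  atom 16: C, bond orders sum to 2 (valence 4) → 2 H
  atom 17: C, bond orders sum to 1 (valence 4) → 3 H
Totals → C:11, H:12, O:5, S:1.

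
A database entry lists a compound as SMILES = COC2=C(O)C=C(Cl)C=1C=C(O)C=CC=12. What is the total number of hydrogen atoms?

Walk through each heavy atom and fill implicit hydrogens from standard valence (C 4, N 3, O 2, S 2, halogen 1):
  atom 1: C, bond orders sum to 1 (valence 4) → 3 H
  atom 2: O, bond orders sum to 2 (valence 2) → 0 H
  atom 3: C, bond orders sum to 4 (valence 4) → 0 H
  atom 4: C, bond orders sum to 4 (valence 4) → 0 H
  atom 5: O, bond orders sum to 1 (valence 2) → 1 H
  atom 6: C, bond orders sum to 3 (valence 4) → 1 H
  atom 7: C, bond orders sum to 4 (valence 4) → 0 H
  atom 8: Cl (halogen, monovalent) → 0 H
  atom 9: C, bond orders sum to 4 (valence 4) → 0 H
  atom 10: C, bond orders sum to 3 (valence 4) → 1 H
  atom 11: C, bond orders sum to 4 (valence 4) → 0 H
  atom 12: O, bond orders sum to 1 (valence 2) → 1 H
  atom 13: C, bond orders sum to 3 (valence 4) → 1 H
  atom 14: C, bond orders sum to 3 (valence 4) → 1 H
  atom 15: C, bond orders sum to 4 (valence 4) → 0 H
Total hydrogens: 9.

9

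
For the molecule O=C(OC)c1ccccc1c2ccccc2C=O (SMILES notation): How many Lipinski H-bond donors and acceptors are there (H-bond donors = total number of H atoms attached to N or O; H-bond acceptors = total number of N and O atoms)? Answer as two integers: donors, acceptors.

Donors: find every N or O and count the H atoms it carries.
  atom 1 (O): bond orders sum to 2 → 0 H
  atom 3 (O): bond orders sum to 2 → 0 H
  atom 18 (O): bond orders sum to 2 → 0 H
Lipinski HBD = 0.
Acceptors: N atoms = 0, O atoms = 3 → HBA = 3.

0, 3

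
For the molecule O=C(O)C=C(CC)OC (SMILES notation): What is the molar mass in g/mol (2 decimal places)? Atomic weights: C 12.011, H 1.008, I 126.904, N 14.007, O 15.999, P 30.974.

130.14 g/mol

First, the molecular formula is C6H10O3 (counting implicit H from valence).
  C: 6 × 12.011 = 72.066
  H: 10 × 1.008 = 10.080
  O: 3 × 15.999 = 47.997
Sum: 6×12.011 + 10×1.008 + 3×15.999 = 130.143 → 130.14 g/mol.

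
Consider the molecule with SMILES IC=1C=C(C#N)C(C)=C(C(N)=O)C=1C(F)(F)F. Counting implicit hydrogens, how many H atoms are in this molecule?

Walk through each heavy atom and fill implicit hydrogens from standard valence (C 4, N 3, O 2, S 2, halogen 1):
  atom 1: I (halogen, monovalent) → 0 H
  atom 2: C, bond orders sum to 4 (valence 4) → 0 H
  atom 3: C, bond orders sum to 3 (valence 4) → 1 H
  atom 4: C, bond orders sum to 4 (valence 4) → 0 H
  atom 5: C, bond orders sum to 4 (valence 4) → 0 H
  atom 6: N, bond orders sum to 3 (valence 3) → 0 H
  atom 7: C, bond orders sum to 4 (valence 4) → 0 H
  atom 8: C, bond orders sum to 1 (valence 4) → 3 H
  atom 9: C, bond orders sum to 4 (valence 4) → 0 H
  atom 10: C, bond orders sum to 4 (valence 4) → 0 H
  atom 11: N, bond orders sum to 1 (valence 3) → 2 H
  atom 12: O, bond orders sum to 2 (valence 2) → 0 H
  atom 13: C, bond orders sum to 4 (valence 4) → 0 H
  atom 14: C, bond orders sum to 4 (valence 4) → 0 H
  atom 15: F (halogen, monovalent) → 0 H
  atom 16: F (halogen, monovalent) → 0 H
  atom 17: F (halogen, monovalent) → 0 H
Total hydrogens: 6.

6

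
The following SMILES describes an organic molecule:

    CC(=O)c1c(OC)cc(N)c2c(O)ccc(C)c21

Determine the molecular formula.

Walk through each heavy atom and fill implicit hydrogens from standard valence (C 4, N 3, O 2, S 2, halogen 1); for lowercase aromatic atoms, an aromatic c carries 1 H when it has two neighbours and 0 H with three, and aromatic n carries 0 H:
  atom 1: C, bond orders sum to 1 (valence 4) → 3 H
  atom 2: C, bond orders sum to 4 (valence 4) → 0 H
  atom 3: O, bond orders sum to 2 (valence 2) → 0 H
  atom 4: aromatic c, 3 neighbours → 0 H
  atom 5: aromatic c, 3 neighbours → 0 H
  atom 6: O, bond orders sum to 2 (valence 2) → 0 H
  atom 7: C, bond orders sum to 1 (valence 4) → 3 H
  atom 8: aromatic c, 2 neighbours → 1 H
  atom 9: aromatic c, 3 neighbours → 0 H
  atom 10: N, bond orders sum to 1 (valence 3) → 2 H
  atom 11: aromatic c, 3 neighbours → 0 H
  atom 12: aromatic c, 3 neighbours → 0 H
  atom 13: O, bond orders sum to 1 (valence 2) → 1 H
  atom 14: aromatic c, 2 neighbours → 1 H
  atom 15: aromatic c, 2 neighbours → 1 H
  atom 16: aromatic c, 3 neighbours → 0 H
  atom 17: C, bond orders sum to 1 (valence 4) → 3 H
  atom 18: aromatic c, 3 neighbours → 0 H
Totals → C:14, H:15, N:1, O:3.

C14H15NO3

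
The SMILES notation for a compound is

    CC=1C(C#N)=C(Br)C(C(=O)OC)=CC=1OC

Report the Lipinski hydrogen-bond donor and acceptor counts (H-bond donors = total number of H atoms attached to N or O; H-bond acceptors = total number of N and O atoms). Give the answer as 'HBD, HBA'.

0, 4

Donors: find every N or O and count the H atoms it carries.
  atom 5 (N): bond orders sum to 3 → 0 H
  atom 10 (O): bond orders sum to 2 → 0 H
  atom 11 (O): bond orders sum to 2 → 0 H
  atom 15 (O): bond orders sum to 2 → 0 H
Lipinski HBD = 0.
Acceptors: N atoms = 1, O atoms = 3 → HBA = 4.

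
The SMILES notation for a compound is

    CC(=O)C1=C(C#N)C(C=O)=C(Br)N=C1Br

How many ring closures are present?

1

In SMILES, each pair of matching ring-closure digits denotes one ring-closing bond; the number of such bonds equals the number of independent rings.
Ring-closure bonds here: 1.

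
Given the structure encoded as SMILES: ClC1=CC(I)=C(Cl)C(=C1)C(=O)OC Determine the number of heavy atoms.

13

Every atom symbol written in the SMILES (organic subset) is one heavy atom; implicit H are not written.
Heavy atoms by element → C:8, Cl:2, I:1, O:2.
Total: 13.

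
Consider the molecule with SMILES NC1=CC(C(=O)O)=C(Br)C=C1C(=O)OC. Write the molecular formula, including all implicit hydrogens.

Walk through each heavy atom and fill implicit hydrogens from standard valence (C 4, N 3, O 2, S 2, halogen 1):
  atom 1: N, bond orders sum to 1 (valence 3) → 2 H
  atom 2: C, bond orders sum to 4 (valence 4) → 0 H
  atom 3: C, bond orders sum to 3 (valence 4) → 1 H
  atom 4: C, bond orders sum to 4 (valence 4) → 0 H
  atom 5: C, bond orders sum to 4 (valence 4) → 0 H
  atom 6: O, bond orders sum to 2 (valence 2) → 0 H
  atom 7: O, bond orders sum to 1 (valence 2) → 1 H
  atom 8: C, bond orders sum to 4 (valence 4) → 0 H
  atom 9: Br (halogen, monovalent) → 0 H
  atom 10: C, bond orders sum to 3 (valence 4) → 1 H
  atom 11: C, bond orders sum to 4 (valence 4) → 0 H
  atom 12: C, bond orders sum to 4 (valence 4) → 0 H
  atom 13: O, bond orders sum to 2 (valence 2) → 0 H
  atom 14: O, bond orders sum to 2 (valence 2) → 0 H
  atom 15: C, bond orders sum to 1 (valence 4) → 3 H
Totals → C:9, H:8, Br:1, N:1, O:4.
In Hill order: C9H8BrNO4.

C9H8BrNO4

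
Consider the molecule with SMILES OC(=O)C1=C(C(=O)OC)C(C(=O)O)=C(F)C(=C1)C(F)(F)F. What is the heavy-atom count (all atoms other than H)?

Every atom symbol written in the SMILES (organic subset) is one heavy atom; implicit H are not written.
Heavy atoms by element → C:11, F:4, O:6.
Total: 21.

21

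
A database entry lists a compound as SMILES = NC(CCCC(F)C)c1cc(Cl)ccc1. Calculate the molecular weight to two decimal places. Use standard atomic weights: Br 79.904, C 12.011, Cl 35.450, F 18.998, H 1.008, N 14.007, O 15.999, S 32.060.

229.72 g/mol

First, the molecular formula is C12H17ClFN (counting implicit H from valence).
  C: 12 × 12.011 = 144.132
  Cl: 1 × 35.450 = 35.450
  F: 1 × 18.998 = 18.998
  H: 17 × 1.008 = 17.136
  N: 1 × 14.007 = 14.007
Sum: 12×12.011 + 1×35.450 + 1×18.998 + 17×1.008 + 1×14.007 = 229.723 → 229.72 g/mol.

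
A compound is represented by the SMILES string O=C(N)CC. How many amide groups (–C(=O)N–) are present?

1

The amide motif appears at heavy-atom position 2 in the SMILES.
Amide count: 1.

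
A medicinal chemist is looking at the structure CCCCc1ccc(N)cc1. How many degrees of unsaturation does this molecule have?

Molecular formula: C10H15N.
DoU = (2C + 2 + N − H − X) / 2, where X is the halogen count and O/S are ignored.
    = (2·10 + 2 + 1 − 15 − 0) / 2 = 8 / 2 = 4.

4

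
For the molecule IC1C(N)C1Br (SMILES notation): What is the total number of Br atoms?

Scan the SMILES for Br atoms (remember two-letter symbols like Cl and Br are single atoms).
Bromine count: 1.

1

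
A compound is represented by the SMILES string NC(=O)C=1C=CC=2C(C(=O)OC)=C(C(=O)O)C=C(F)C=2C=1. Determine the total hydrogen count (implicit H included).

10

Walk through each heavy atom and fill implicit hydrogens from standard valence (C 4, N 3, O 2, S 2, halogen 1):
  atom 1: N, bond orders sum to 1 (valence 3) → 2 H
  atom 2: C, bond orders sum to 4 (valence 4) → 0 H
  atom 3: O, bond orders sum to 2 (valence 2) → 0 H
  atom 4: C, bond orders sum to 4 (valence 4) → 0 H
  atom 5: C, bond orders sum to 3 (valence 4) → 1 H
  atom 6: C, bond orders sum to 3 (valence 4) → 1 H
  atom 7: C, bond orders sum to 4 (valence 4) → 0 H
  atom 8: C, bond orders sum to 4 (valence 4) → 0 H
  atom 9: C, bond orders sum to 4 (valence 4) → 0 H
  atom 10: O, bond orders sum to 2 (valence 2) → 0 H
  atom 11: O, bond orders sum to 2 (valence 2) → 0 H
  atom 12: C, bond orders sum to 1 (valence 4) → 3 H
  atom 13: C, bond orders sum to 4 (valence 4) → 0 H
  atom 14: C, bond orders sum to 4 (valence 4) → 0 H
  atom 15: O, bond orders sum to 2 (valence 2) → 0 H
  atom 16: O, bond orders sum to 1 (valence 2) → 1 H
  atom 17: C, bond orders sum to 3 (valence 4) → 1 H
  atom 18: C, bond orders sum to 4 (valence 4) → 0 H
  atom 19: F (halogen, monovalent) → 0 H
  atom 20: C, bond orders sum to 4 (valence 4) → 0 H
  atom 21: C, bond orders sum to 3 (valence 4) → 1 H
Total hydrogens: 10.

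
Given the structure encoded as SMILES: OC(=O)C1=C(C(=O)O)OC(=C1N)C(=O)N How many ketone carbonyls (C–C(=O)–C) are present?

Scan the SMILES for the ketone motif — none present.
Groups that are present: 1 amide, 2 carboxylic acid, 1 primary amine.

0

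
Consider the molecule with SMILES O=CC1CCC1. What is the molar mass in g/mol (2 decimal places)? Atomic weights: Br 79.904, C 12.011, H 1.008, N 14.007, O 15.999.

First, the molecular formula is C5H8O (counting implicit H from valence).
  C: 5 × 12.011 = 60.055
  H: 8 × 1.008 = 8.064
  O: 1 × 15.999 = 15.999
Sum: 5×12.011 + 8×1.008 + 1×15.999 = 84.118 → 84.12 g/mol.

84.12 g/mol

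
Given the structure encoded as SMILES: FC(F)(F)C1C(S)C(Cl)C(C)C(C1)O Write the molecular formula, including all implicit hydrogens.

Walk through each heavy atom and fill implicit hydrogens from standard valence (C 4, N 3, O 2, S 2, halogen 1):
  atom 1: F (halogen, monovalent) → 0 H
  atom 2: C, bond orders sum to 4 (valence 4) → 0 H
  atom 3: F (halogen, monovalent) → 0 H
  atom 4: F (halogen, monovalent) → 0 H
  atom 5: C, bond orders sum to 3 (valence 4) → 1 H
  atom 6: C, bond orders sum to 3 (valence 4) → 1 H
  atom 7: S, bond orders sum to 1 (valence 2) → 1 H
  atom 8: C, bond orders sum to 3 (valence 4) → 1 H
  atom 9: Cl (halogen, monovalent) → 0 H
  atom 10: C, bond orders sum to 3 (valence 4) → 1 H
  atom 11: C, bond orders sum to 1 (valence 4) → 3 H
  atom 12: C, bond orders sum to 3 (valence 4) → 1 H
  atom 13: C, bond orders sum to 2 (valence 4) → 2 H
  atom 14: O, bond orders sum to 1 (valence 2) → 1 H
Totals → C:8, H:12, Cl:1, F:3, O:1, S:1.

C8H12ClF3OS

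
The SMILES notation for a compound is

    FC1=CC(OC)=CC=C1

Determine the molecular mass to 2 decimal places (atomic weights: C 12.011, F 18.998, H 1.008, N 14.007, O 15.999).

First, the molecular formula is C7H7FO (counting implicit H from valence).
  C: 7 × 12.011 = 84.077
  F: 1 × 18.998 = 18.998
  H: 7 × 1.008 = 7.056
  O: 1 × 15.999 = 15.999
Sum: 7×12.011 + 1×18.998 + 7×1.008 + 1×15.999 = 126.130 → 126.13 g/mol.

126.13 g/mol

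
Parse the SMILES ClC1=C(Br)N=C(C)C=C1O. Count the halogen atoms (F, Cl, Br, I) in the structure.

Halogen atoms appear at heavy-atom positions 1, 4 (1×Br, 1×Cl).
Other groups present: 1 hydroxyl.
Halogen count: 2.

2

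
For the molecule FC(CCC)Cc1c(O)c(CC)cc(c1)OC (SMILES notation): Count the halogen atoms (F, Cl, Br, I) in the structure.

1

Halogen atoms appear at heavy-atom position 1 (1×F).
Other groups present: 1 ether, 1 hydroxyl.
Halogen count: 1.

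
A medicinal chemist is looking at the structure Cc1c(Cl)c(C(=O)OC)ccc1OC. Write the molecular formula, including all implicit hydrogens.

C10H11ClO3

Walk through each heavy atom and fill implicit hydrogens from standard valence (C 4, N 3, O 2, S 2, halogen 1); for lowercase aromatic atoms, an aromatic c carries 1 H when it has two neighbours and 0 H with three, and aromatic n carries 0 H:
  atom 1: C, bond orders sum to 1 (valence 4) → 3 H
  atom 2: aromatic c, 3 neighbours → 0 H
  atom 3: aromatic c, 3 neighbours → 0 H
  atom 4: Cl (halogen, monovalent) → 0 H
  atom 5: aromatic c, 3 neighbours → 0 H
  atom 6: C, bond orders sum to 4 (valence 4) → 0 H
  atom 7: O, bond orders sum to 2 (valence 2) → 0 H
  atom 8: O, bond orders sum to 2 (valence 2) → 0 H
  atom 9: C, bond orders sum to 1 (valence 4) → 3 H
  atom 10: aromatic c, 2 neighbours → 1 H
  atom 11: aromatic c, 2 neighbours → 1 H
  atom 12: aromatic c, 3 neighbours → 0 H
  atom 13: O, bond orders sum to 2 (valence 2) → 0 H
  atom 14: C, bond orders sum to 1 (valence 4) → 3 H
Totals → C:10, H:11, Cl:1, O:3.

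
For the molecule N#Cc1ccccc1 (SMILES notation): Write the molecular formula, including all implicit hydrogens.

Walk through each heavy atom and fill implicit hydrogens from standard valence (C 4, N 3, O 2, S 2, halogen 1); for lowercase aromatic atoms, an aromatic c carries 1 H when it has two neighbours and 0 H with three, and aromatic n carries 0 H:
  atom 1: N, bond orders sum to 3 (valence 3) → 0 H
  atom 2: C, bond orders sum to 4 (valence 4) → 0 H
  atom 3: aromatic c, 3 neighbours → 0 H
  atom 4: aromatic c, 2 neighbours → 1 H
  atom 5: aromatic c, 2 neighbours → 1 H
  atom 6: aromatic c, 2 neighbours → 1 H
  atom 7: aromatic c, 2 neighbours → 1 H
  atom 8: aromatic c, 2 neighbours → 1 H
Totals → C:7, H:5, N:1.

C7H5N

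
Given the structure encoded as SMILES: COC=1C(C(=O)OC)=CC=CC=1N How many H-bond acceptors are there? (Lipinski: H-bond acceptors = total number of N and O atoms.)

N atoms: 1; O atoms: 3.
Lipinski HBA = 1 + 3 = 4.

4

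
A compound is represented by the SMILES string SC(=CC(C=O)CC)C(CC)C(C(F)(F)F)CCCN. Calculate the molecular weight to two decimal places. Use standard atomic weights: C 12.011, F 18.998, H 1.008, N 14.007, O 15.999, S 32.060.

First, the molecular formula is C14H24F3NOS (counting implicit H from valence).
  C: 14 × 12.011 = 168.154
  F: 3 × 18.998 = 56.994
  H: 24 × 1.008 = 24.192
  N: 1 × 14.007 = 14.007
  O: 1 × 15.999 = 15.999
  S: 1 × 32.060 = 32.060
Sum: 14×12.011 + 3×18.998 + 24×1.008 + 1×14.007 + 1×15.999 + 1×32.060 = 311.406 → 311.41 g/mol.

311.41 g/mol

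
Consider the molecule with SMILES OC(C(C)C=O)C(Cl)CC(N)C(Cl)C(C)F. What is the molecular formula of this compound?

Walk through each heavy atom and fill implicit hydrogens from standard valence (C 4, N 3, O 2, S 2, halogen 1):
  atom 1: O, bond orders sum to 1 (valence 2) → 1 H
  atom 2: C, bond orders sum to 3 (valence 4) → 1 H
  atom 3: C, bond orders sum to 3 (valence 4) → 1 H
  atom 4: C, bond orders sum to 1 (valence 4) → 3 H
  atom 5: C, bond orders sum to 3 (valence 4) → 1 H
  atom 6: O, bond orders sum to 2 (valence 2) → 0 H
  atom 7: C, bond orders sum to 3 (valence 4) → 1 H
  atom 8: Cl (halogen, monovalent) → 0 H
  atom 9: C, bond orders sum to 2 (valence 4) → 2 H
  atom 10: C, bond orders sum to 3 (valence 4) → 1 H
  atom 11: N, bond orders sum to 1 (valence 3) → 2 H
  atom 12: C, bond orders sum to 3 (valence 4) → 1 H
  atom 13: Cl (halogen, monovalent) → 0 H
  atom 14: C, bond orders sum to 3 (valence 4) → 1 H
  atom 15: C, bond orders sum to 1 (valence 4) → 3 H
  atom 16: F (halogen, monovalent) → 0 H
Totals → C:10, H:18, Cl:2, F:1, N:1, O:2.
In Hill order: C10H18Cl2FNO2.

C10H18Cl2FNO2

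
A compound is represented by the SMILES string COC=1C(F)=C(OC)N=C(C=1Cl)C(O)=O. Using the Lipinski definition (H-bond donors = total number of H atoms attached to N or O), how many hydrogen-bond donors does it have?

Donors: find every N or O and count the H atoms it carries.
  atom 2 (O): bond orders sum to 2 → 0 H
  atom 7 (O): bond orders sum to 2 → 0 H
  atom 9 (N): bond orders sum to 3 → 0 H
  atom 14 (O): bond orders sum to 1 → 1 H
  atom 15 (O): bond orders sum to 2 → 0 H
Lipinski HBD = 1.

1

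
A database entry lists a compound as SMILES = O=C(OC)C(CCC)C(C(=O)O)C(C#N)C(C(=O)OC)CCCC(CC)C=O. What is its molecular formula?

C20H31NO7

Walk through each heavy atom and fill implicit hydrogens from standard valence (C 4, N 3, O 2, S 2, halogen 1):
  atom 1: O, bond orders sum to 2 (valence 2) → 0 H
  atom 2: C, bond orders sum to 4 (valence 4) → 0 H
  atom 3: O, bond orders sum to 2 (valence 2) → 0 H
  atom 4: C, bond orders sum to 1 (valence 4) → 3 H
  atom 5: C, bond orders sum to 3 (valence 4) → 1 H
  atom 6: C, bond orders sum to 2 (valence 4) → 2 H
  atom 7: C, bond orders sum to 2 (valence 4) → 2 H
  atom 8: C, bond orders sum to 1 (valence 4) → 3 H
  atom 9: C, bond orders sum to 3 (valence 4) → 1 H
  atom 10: C, bond orders sum to 4 (valence 4) → 0 H
  atom 11: O, bond orders sum to 2 (valence 2) → 0 H
  atom 12: O, bond orders sum to 1 (valence 2) → 1 H
  atom 13: C, bond orders sum to 3 (valence 4) → 1 H
  atom 14: C, bond orders sum to 4 (valence 4) → 0 H
  atom 15: N, bond orders sum to 3 (valence 3) → 0 H
  atom 16: C, bond orders sum to 3 (valence 4) → 1 H
  atom 17: C, bond orders sum to 4 (valence 4) → 0 H
  atom 18: O, bond orders sum to 2 (valence 2) → 0 H
  atom 19: O, bond orders sum to 2 (valence 2) → 0 H
  atom 20: C, bond orders sum to 1 (valence 4) → 3 H
  atom 21: C, bond orders sum to 2 (valence 4) → 2 H
  atom 22: C, bond orders sum to 2 (valence 4) → 2 H
  atom 23: C, bond orders sum to 2 (valence 4) → 2 H
  atom 24: C, bond orders sum to 3 (valence 4) → 1 H
  atom 25: C, bond orders sum to 2 (valence 4) → 2 H
  atom 26: C, bond orders sum to 1 (valence 4) → 3 H
  atom 27: C, bond orders sum to 3 (valence 4) → 1 H
  atom 28: O, bond orders sum to 2 (valence 2) → 0 H
Totals → C:20, H:31, N:1, O:7.
In Hill order: C20H31NO7.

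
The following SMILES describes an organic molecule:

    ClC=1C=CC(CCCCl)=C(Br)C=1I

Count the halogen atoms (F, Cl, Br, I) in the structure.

4

Halogen atoms appear at heavy-atom positions 1, 9, 11, 13 (1×Br, 2×Cl, 1×I).
Halogen count: 4.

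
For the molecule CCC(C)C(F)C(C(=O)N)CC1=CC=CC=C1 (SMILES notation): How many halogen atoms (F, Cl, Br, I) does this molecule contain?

1

Halogen atoms appear at heavy-atom position 6 (1×F).
Other groups present: 1 amide.
Halogen count: 1.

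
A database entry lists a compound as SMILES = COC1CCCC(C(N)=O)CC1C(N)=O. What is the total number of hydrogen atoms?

Walk through each heavy atom and fill implicit hydrogens from standard valence (C 4, N 3, O 2, S 2, halogen 1):
  atom 1: C, bond orders sum to 1 (valence 4) → 3 H
  atom 2: O, bond orders sum to 2 (valence 2) → 0 H
  atom 3: C, bond orders sum to 3 (valence 4) → 1 H
  atom 4: C, bond orders sum to 2 (valence 4) → 2 H
  atom 5: C, bond orders sum to 2 (valence 4) → 2 H
  atom 6: C, bond orders sum to 2 (valence 4) → 2 H
  atom 7: C, bond orders sum to 3 (valence 4) → 1 H
  atom 8: C, bond orders sum to 4 (valence 4) → 0 H
  atom 9: N, bond orders sum to 1 (valence 3) → 2 H
  atom 10: O, bond orders sum to 2 (valence 2) → 0 H
  atom 11: C, bond orders sum to 2 (valence 4) → 2 H
  atom 12: C, bond orders sum to 3 (valence 4) → 1 H
  atom 13: C, bond orders sum to 4 (valence 4) → 0 H
  atom 14: N, bond orders sum to 1 (valence 3) → 2 H
  atom 15: O, bond orders sum to 2 (valence 2) → 0 H
Total hydrogens: 18.

18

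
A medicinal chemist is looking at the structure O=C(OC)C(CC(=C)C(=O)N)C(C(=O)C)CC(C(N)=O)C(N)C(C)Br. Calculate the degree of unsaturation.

5

Molecular formula: C16H26BrN3O5.
DoU = (2C + 2 + N − H − X) / 2, where X is the halogen count and O/S are ignored.
    = (2·16 + 2 + 3 − 26 − 1) / 2 = 10 / 2 = 5.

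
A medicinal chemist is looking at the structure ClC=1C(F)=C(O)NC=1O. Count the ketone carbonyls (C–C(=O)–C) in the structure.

0

Scan the SMILES for the ketone motif — none present.
Groups that are present: 2 hydroxyl.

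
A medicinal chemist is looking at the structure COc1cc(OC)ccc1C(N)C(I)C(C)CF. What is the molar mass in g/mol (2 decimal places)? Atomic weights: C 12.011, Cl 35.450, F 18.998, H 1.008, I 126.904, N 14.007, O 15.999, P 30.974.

First, the molecular formula is C13H19FINO2 (counting implicit H from valence).
  C: 13 × 12.011 = 156.143
  F: 1 × 18.998 = 18.998
  H: 19 × 1.008 = 19.152
  I: 1 × 126.904 = 126.904
  N: 1 × 14.007 = 14.007
  O: 2 × 15.999 = 31.998
Sum: 13×12.011 + 1×18.998 + 19×1.008 + 1×126.904 + 1×14.007 + 2×15.999 = 367.202 → 367.20 g/mol.

367.20 g/mol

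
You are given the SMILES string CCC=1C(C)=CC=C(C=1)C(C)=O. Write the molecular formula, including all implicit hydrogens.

C11H14O

Walk through each heavy atom and fill implicit hydrogens from standard valence (C 4, N 3, O 2, S 2, halogen 1):
  atom 1: C, bond orders sum to 1 (valence 4) → 3 H
  atom 2: C, bond orders sum to 2 (valence 4) → 2 H
  atom 3: C, bond orders sum to 4 (valence 4) → 0 H
  atom 4: C, bond orders sum to 4 (valence 4) → 0 H
  atom 5: C, bond orders sum to 1 (valence 4) → 3 H
  atom 6: C, bond orders sum to 3 (valence 4) → 1 H
  atom 7: C, bond orders sum to 3 (valence 4) → 1 H
  atom 8: C, bond orders sum to 4 (valence 4) → 0 H
  atom 9: C, bond orders sum to 3 (valence 4) → 1 H
  atom 10: C, bond orders sum to 4 (valence 4) → 0 H
  atom 11: C, bond orders sum to 1 (valence 4) → 3 H
  atom 12: O, bond orders sum to 2 (valence 2) → 0 H
Totals → C:11, H:14, O:1.
In Hill order: C11H14O.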